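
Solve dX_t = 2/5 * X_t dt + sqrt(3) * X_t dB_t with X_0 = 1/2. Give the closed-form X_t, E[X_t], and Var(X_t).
X_t = 1/2 * exp((-11/10) t + (sqrt(3)) B_t); E[X_t] = exp(2*t/5)/2; Var(X_t) = (exp(3*t) - 1)*exp(4*t/5)/4

For GBM dX = mu X dt + sigma X dB with X_0 = x_0, apply Itô to Y = log X: dY = (mu - sigma^2/2) dt + sigma dB, so Y_t = log(x_0) + (mu - sigma^2/2) t + sigma B_t and hence X_t = x_0 * exp((mu - sigma^2/2) t + sigma B_t).
With mu = 2/5, sigma = sqrt(3), x_0 = 1/2, this gives:
  X_t = 1/2 * exp((-11/10) * t + (sqrt(3)) * B_t).
Since sigma*B_t ~ Normal(0, sigma^2 t), E[exp(sigma*B_t)] = exp(sigma^2 t / 2); so E[X_t] = x_0 * exp((mu - sigma^2/2) t) * exp(sigma^2 t / 2) = x_0 * exp(mu t) = exp(2*t/5)/2.
Var(X_t) = E[X_t^2] - (E[X_t])^2 = x_0^2 * exp(2 mu t) * (exp(sigma^2 t) - 1) = (exp(3*t) - 1)*exp(4*t/5)/4.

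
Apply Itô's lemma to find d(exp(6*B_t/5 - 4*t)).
d(exp(6*B_t/5 - 4*t)) = (-82*exp(6*B_t/5 - 4*t)/25) dt + (6*exp(6*B_t/5 - 4*t)/5) dB_t

Itô's formula for f(t, x): d f(t, B_t) = (f_t + (1/2) f_xx) dt + f_x dB_t. Compute partials of f(t, x) = exp(-4*t + 6*x/5):
  f_t(t,x)  = -4*exp(-4*t + 6*x/5)
  f_x(t,x)  = 6*exp(-4*t + 6*x/5)/5
  f_xx(t,x) = 36*exp(-4*t + 6*x/5)/25
Assemble drift = f_t + (1/2) f_xx = -82*exp(-4*t + 6*x/5)/25 and diffusion = f_x = 6*exp(-4*t + 6*x/5)/5. Substituting x = B_t:
  d(exp(6*B_t/5 - 4*t)) = (-82*exp(6*B_t/5 - 4*t)/25) dt + (6*exp(6*B_t/5 - 4*t)/5) dB_t.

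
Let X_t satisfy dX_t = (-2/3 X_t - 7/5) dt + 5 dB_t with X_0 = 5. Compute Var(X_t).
Var(X_t) = 75/4 - 75*exp(-4*t/3)/4

The variance V(t) = Var(X_t) satisfies V'(t) = 2 a V(t) + c^2 with V(0) = 0 (drift coefficient is linear in X, diffusion is constant). With a = -2/3, c = 5, the solution is
  V(t) = (c^2 / (2 a)) * (exp(2 a t) - 1)
       = (5^2 / (2*(-2/3))) * (exp((-4/3) t) - 1)
       = 75/4 - 75*exp(-4*t/3)/4.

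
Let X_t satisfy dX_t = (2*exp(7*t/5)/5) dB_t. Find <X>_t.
<X>_t = 2*exp(14*t/5)/35 - 2/35

For an Itô process dX_t = a(t) dt + b(t) dB_t, the quadratic variation is <X>_t = int_0^t b(s)^2 ds (the drift term does not contribute). Here b(s) = 2*exp(7*s/5)/5, so
  b(s)^2 = 4*exp(14*s/5)/25.
Integrating from 0 to t:
  <X>_t = int_0^t (4*exp(14*s/5)/25) ds = 2*exp(14*t/5)/35 - 2/35.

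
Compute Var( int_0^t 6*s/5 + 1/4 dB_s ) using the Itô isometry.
Var = t*(192*t^2 + 120*t + 25)/400

The Itô integral of a deterministic integrand f(s) has mean 0 because each increment f(s) * (B_{s+ds} - B_s) has mean 0. By the Itô isometry:
  Var( int_0^t f(s) dB_s ) = E[ (int_0^t f(s) dB_s)^2 ] = int_0^t f(s)^2 ds.
Here f(s) = 6*s/5 + 1/4, so f(s)^2 = (24*s + 5)^2/400. Integrate:
  int_0^t ((24*s + 5)^2/400) ds = t*(192*t^2 + 120*t + 25)/400.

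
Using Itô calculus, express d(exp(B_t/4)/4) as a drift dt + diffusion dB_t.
d(exp(B_t/4)/4) = (exp(B_t/4)/128) dt + (exp(B_t/4)/16) dB_t

Itô's formula for f(B_t) gives d f(B_t) = f'(B_t) dB_t + (1/2) f''(B_t) dt. Compute derivatives of f(x) = exp(x/4)/4:
  f'(x)  = exp(x/4)/16
  f''(x) = exp(x/4)/64
Substitute x = B_t and multiply the f'' term by 1/2:
  drift     = (1/2) * (exp(x/4)/64) evaluated at B_t = exp(B_t/4)/128
  diffusion = (exp(x/4)/16) evaluated at B_t = exp(B_t/4)/16
Therefore d(exp(B_t/4)/4) = (exp(B_t/4)/128) dt + (exp(B_t/4)/16) dB_t.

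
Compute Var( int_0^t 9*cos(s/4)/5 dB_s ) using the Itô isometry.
Var = 81*t/50 + 81*sin(t/2)/25

The Itô integral of a deterministic integrand f(s) has mean 0 because each increment f(s) * (B_{s+ds} - B_s) has mean 0. By the Itô isometry:
  Var( int_0^t f(s) dB_s ) = E[ (int_0^t f(s) dB_s)^2 ] = int_0^t f(s)^2 ds.
Here f(s) = 9*cos(s/4)/5, so f(s)^2 = 81*cos(s/4)^2/25. Integrate:
  int_0^t (81*cos(s/4)^2/25) ds = 81*t/50 + 81*sin(t/2)/25.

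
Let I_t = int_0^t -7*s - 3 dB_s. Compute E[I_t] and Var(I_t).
E[I_t] = 0; Var(I_t) = t*(49*t^2 + 63*t + 27)/3

The Itô integral of a deterministic integrand f(s) has mean 0 because each increment f(s) * (B_{s+ds} - B_s) has mean 0. By the Itô isometry:
  Var( int_0^t f(s) dB_s ) = E[ (int_0^t f(s) dB_s)^2 ] = int_0^t f(s)^2 ds.
Here f(s) = -7*s - 3, so f(s)^2 = (7*s + 3)^2. Integrate:
  int_0^t ((7*s + 3)^2) ds = t*(49*t^2 + 63*t + 27)/3.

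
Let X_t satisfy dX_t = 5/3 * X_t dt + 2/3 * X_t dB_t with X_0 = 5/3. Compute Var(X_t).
Var(X_t) = 25*(exp(4*t/9) - 1)*exp(10*t/3)/9

For GBM dX = mu X dt + sigma X dB with X_0 = x_0, apply Itô to Y = log X: dY = (mu - sigma^2/2) dt + sigma dB, so Y_t = log(x_0) + (mu - sigma^2/2) t + sigma B_t and hence X_t = x_0 * exp((mu - sigma^2/2) t + sigma B_t).
With mu = 5/3, sigma = 2/3, x_0 = 5/3, this gives:
  X_t = 5/3 * exp((13/9) * t + (2/3) * B_t).
Since sigma*B_t ~ Normal(0, sigma^2 t), E[exp(sigma*B_t)] = exp(sigma^2 t / 2); so E[X_t] = x_0 * exp((mu - sigma^2/2) t) * exp(sigma^2 t / 2) = x_0 * exp(mu t) = 5*exp(5*t/3)/3.
Var(X_t) = E[X_t^2] - (E[X_t])^2 = x_0^2 * exp(2 mu t) * (exp(sigma^2 t) - 1) = 25*(exp(4*t/9) - 1)*exp(10*t/3)/9.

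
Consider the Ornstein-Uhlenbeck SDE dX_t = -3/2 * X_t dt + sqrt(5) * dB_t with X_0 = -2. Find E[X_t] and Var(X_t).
E[X_t] = -2*exp(-3*t/2); Var(X_t) = 5/3 - 5*exp(-3*t)/3

The OU SDE dX = -theta X dt + sigma dB admits the integrating factor exp(theta t): d(exp(theta t) X_t) = sigma exp(theta t) dB_t. Integrating from 0 to t:
  X_t = x_0 * exp(-theta t) + sigma * int_0^t exp(-theta (t-s)) dB_s.
The Itô integral has mean 0 and (by the Itô isometry) variance sigma^2 * int_0^t exp(-2 theta (t - s)) ds = sigma^2 * (1 - exp(-2 theta t)) / (2 theta).
With theta = 3/2, sigma = sqrt(5), x_0 = -2:
  E[X_t] = -2 * exp(-3/2 t) = -2*exp(-3*t/2)
  Var(X_t) = (sqrt(5))^2 * (1 - exp(-2*3/2 t)) / (2 * 3/2) = 5/3 - 5*exp(-3*t)/3.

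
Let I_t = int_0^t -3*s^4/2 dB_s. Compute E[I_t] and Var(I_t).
E[I_t] = 0; Var(I_t) = t^9/4

The Itô integral of a deterministic integrand f(s) has mean 0 because each increment f(s) * (B_{s+ds} - B_s) has mean 0. By the Itô isometry:
  Var( int_0^t f(s) dB_s ) = E[ (int_0^t f(s) dB_s)^2 ] = int_0^t f(s)^2 ds.
Here f(s) = -3*s^4/2, so f(s)^2 = 9*s^8/4. Integrate:
  int_0^t (9*s^8/4) ds = t^9/4.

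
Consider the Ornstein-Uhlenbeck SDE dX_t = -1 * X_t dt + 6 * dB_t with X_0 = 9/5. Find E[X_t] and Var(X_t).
E[X_t] = 9*exp(-t)/5; Var(X_t) = 18 - 18*exp(-2*t)

The OU SDE dX = -theta X dt + sigma dB admits the integrating factor exp(theta t): d(exp(theta t) X_t) = sigma exp(theta t) dB_t. Integrating from 0 to t:
  X_t = x_0 * exp(-theta t) + sigma * int_0^t exp(-theta (t-s)) dB_s.
The Itô integral has mean 0 and (by the Itô isometry) variance sigma^2 * int_0^t exp(-2 theta (t - s)) ds = sigma^2 * (1 - exp(-2 theta t)) / (2 theta).
With theta = 1, sigma = 6, x_0 = 9/5:
  E[X_t] = 9/5 * exp(-1 t) = 9*exp(-t)/5
  Var(X_t) = (6)^2 * (1 - exp(-2*1 t)) / (2 * 1) = 18 - 18*exp(-2*t).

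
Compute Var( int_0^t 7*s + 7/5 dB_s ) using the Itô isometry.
Var = 49*t*(25*t^2 + 15*t + 3)/75

The Itô integral of a deterministic integrand f(s) has mean 0 because each increment f(s) * (B_{s+ds} - B_s) has mean 0. By the Itô isometry:
  Var( int_0^t f(s) dB_s ) = E[ (int_0^t f(s) dB_s)^2 ] = int_0^t f(s)^2 ds.
Here f(s) = 7*s + 7/5, so f(s)^2 = 49*(5*s + 1)^2/25. Integrate:
  int_0^t (49*(5*s + 1)^2/25) ds = 49*t*(25*t^2 + 15*t + 3)/75.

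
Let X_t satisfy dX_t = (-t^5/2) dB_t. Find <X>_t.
<X>_t = t^11/44

For an Itô process dX_t = a(t) dt + b(t) dB_t, the quadratic variation is <X>_t = int_0^t b(s)^2 ds (the drift term does not contribute). Here b(s) = -s^5/2, so
  b(s)^2 = s^10/4.
Integrating from 0 to t:
  <X>_t = int_0^t (s^10/4) ds = t^11/44.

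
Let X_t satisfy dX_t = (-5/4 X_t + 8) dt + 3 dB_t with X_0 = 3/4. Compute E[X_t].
E[X_t] = 32/5 - 113*exp(-5*t/4)/20

Taking expectations and using E[dB_t] = 0, the mean m(t) = E[X_t] satisfies the ODE m'(t) = a m(t) + b with m(0) = x_0. With a = -5/4, b = 8, x_0 = 3/4, the solution is
  m(t) = x_0 * exp(a t) + (b/a) * (exp(a t) - 1)
       = (3/4) * exp((-5/4) t) + (8/(-5/4)) * (exp((-5/4) t) - 1)
       = 32/5 - 113*exp(-5*t/4)/20.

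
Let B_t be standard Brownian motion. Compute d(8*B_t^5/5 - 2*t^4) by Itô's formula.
d(8*B_t^5/5 - 2*t^4) = (16*B_t^3 - 8*t^3) dt + (8*B_t^4) dB_t

Itô's formula for f(t, x): d f(t, B_t) = (f_t + (1/2) f_xx) dt + f_x dB_t. Compute partials of f(t, x) = -2*t^4 + 8*x^5/5:
  f_t(t,x)  = -8*t^3
  f_x(t,x)  = 8*x^4
  f_xx(t,x) = 32*x^3
Assemble drift = f_t + (1/2) f_xx = -8*t^3 + 16*x^3 and diffusion = f_x = 8*x^4. Substituting x = B_t:
  d(8*B_t^5/5 - 2*t^4) = (16*B_t^3 - 8*t^3) dt + (8*B_t^4) dB_t.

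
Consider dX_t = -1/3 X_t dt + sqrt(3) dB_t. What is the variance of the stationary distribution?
lim Var(X_t) = 9/2

The OU SDE dX = -theta X dt + sigma dB admits the integrating factor exp(theta t): d(exp(theta t) X_t) = sigma exp(theta t) dB_t. Integrating from 0 to t gives X_t = x_0 * exp(-theta t) + sigma * int_0^t exp(-theta (t-s)) dB_s for any initial x_0. The Itô integral has variance (by the Itô isometry) sigma^2 * int_0^t exp(-2 theta (t - s)) ds = sigma^2 * (1 - exp(-2 theta t)) / (2 theta), independent of x_0.
With theta = 1/3, sigma = sqrt(3):
  Var(X_t) = (sqrt(3))^2 * (1 - exp(-2*1/3 t)) / (2 * 1/3) = 9/2 - 9*exp(-2*t/3)/2.
As t -> infinity, exp(-2*1/3 t) -> 0, so the stationary variance is sigma^2 / (2 theta) = 9/2.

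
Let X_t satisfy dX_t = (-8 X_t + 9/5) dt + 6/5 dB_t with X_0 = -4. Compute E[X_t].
E[X_t] = 9/40 - 169*exp(-8*t)/40

Taking expectations and using E[dB_t] = 0, the mean m(t) = E[X_t] satisfies the ODE m'(t) = a m(t) + b with m(0) = x_0. With a = -8, b = 9/5, x_0 = -4, the solution is
  m(t) = x_0 * exp(a t) + (b/a) * (exp(a t) - 1)
       = (-4) * exp((-8) t) + ((9/5)/(-8)) * (exp((-8) t) - 1)
       = 9/40 - 169*exp(-8*t)/40.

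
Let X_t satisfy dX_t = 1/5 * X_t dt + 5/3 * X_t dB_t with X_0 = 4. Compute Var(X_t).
Var(X_t) = 16*(exp(25*t/9) - 1)*exp(2*t/5)

For GBM dX = mu X dt + sigma X dB with X_0 = x_0, apply Itô to Y = log X: dY = (mu - sigma^2/2) dt + sigma dB, so Y_t = log(x_0) + (mu - sigma^2/2) t + sigma B_t and hence X_t = x_0 * exp((mu - sigma^2/2) t + sigma B_t).
With mu = 1/5, sigma = 5/3, x_0 = 4, this gives:
  X_t = 4 * exp((-107/90) * t + (5/3) * B_t).
Since sigma*B_t ~ Normal(0, sigma^2 t), E[exp(sigma*B_t)] = exp(sigma^2 t / 2); so E[X_t] = x_0 * exp((mu - sigma^2/2) t) * exp(sigma^2 t / 2) = x_0 * exp(mu t) = 4*exp(t/5).
Var(X_t) = E[X_t^2] - (E[X_t])^2 = x_0^2 * exp(2 mu t) * (exp(sigma^2 t) - 1) = 16*(exp(25*t/9) - 1)*exp(2*t/5).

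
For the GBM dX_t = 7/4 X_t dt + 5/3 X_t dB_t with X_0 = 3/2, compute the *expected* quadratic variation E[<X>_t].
E[<X>_t] = 225*exp(113*t/18)/226 - 225/226

<X>_t = int_0^t ((5/3) * X_s)^2 ds. Taking expectation inside the integral: E[<X>_t] = (5/3)^2 * int_0^t E[X_s^2] ds. For GBM, E[X_s^2] = x_0^2 * exp((2 mu + sigma^2) s). Integrating:
  E[<X>_t] = (5/3)^2 * (3/2)^2 * (exp((2*(7/4) + (5/3)^2) t) - 1) / (2*(7/4) + (5/3)^2)
           = (5/3)^2 * (3/2)^2 * (exp((113/18) t) - 1) / (113/18) = 225*exp(113*t/18)/226 - 225/226.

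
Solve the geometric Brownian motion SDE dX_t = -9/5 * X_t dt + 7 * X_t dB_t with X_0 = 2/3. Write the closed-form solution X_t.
X_t = 2/3 * exp((-263/10) * t + (7) * B_t)

For GBM dX = mu X dt + sigma X dB with X_0 = x_0, apply Itô to Y = log X: dY = (mu - sigma^2/2) dt + sigma dB, so Y_t = log(x_0) + (mu - sigma^2/2) t + sigma B_t and hence X_t = x_0 * exp((mu - sigma^2/2) t + sigma B_t).
With mu = -9/5, sigma = 7, x_0 = 2/3, this gives:
  X_t = 2/3 * exp((-263/10) * t + (7) * B_t).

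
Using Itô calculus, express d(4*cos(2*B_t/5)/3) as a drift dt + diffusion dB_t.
d(4*cos(2*B_t/5)/3) = (-8*cos(2*B_t/5)/75) dt + (-8*sin(2*B_t/5)/15) dB_t

Itô's formula for f(B_t) gives d f(B_t) = f'(B_t) dB_t + (1/2) f''(B_t) dt. Compute derivatives of f(x) = 4*cos(2*x/5)/3:
  f'(x)  = -8*sin(2*x/5)/15
  f''(x) = -16*cos(2*x/5)/75
Substitute x = B_t and multiply the f'' term by 1/2:
  drift     = (1/2) * (-16*cos(2*x/5)/75) evaluated at B_t = -8*cos(2*B_t/5)/75
  diffusion = (-8*sin(2*x/5)/15) evaluated at B_t = -8*sin(2*B_t/5)/15
Therefore d(4*cos(2*B_t/5)/3) = (-8*cos(2*B_t/5)/75) dt + (-8*sin(2*B_t/5)/15) dB_t.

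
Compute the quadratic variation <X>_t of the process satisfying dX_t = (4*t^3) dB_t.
<X>_t = 16*t^7/7

For an Itô process dX_t = a(t) dt + b(t) dB_t, the quadratic variation is <X>_t = int_0^t b(s)^2 ds (the drift term does not contribute). Here b(s) = 4*s^3, so
  b(s)^2 = 16*s^6.
Integrating from 0 to t:
  <X>_t = int_0^t (16*s^6) ds = 16*t^7/7.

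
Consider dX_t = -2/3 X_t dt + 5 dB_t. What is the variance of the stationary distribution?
lim Var(X_t) = 75/4

The OU SDE dX = -theta X dt + sigma dB admits the integrating factor exp(theta t): d(exp(theta t) X_t) = sigma exp(theta t) dB_t. Integrating from 0 to t gives X_t = x_0 * exp(-theta t) + sigma * int_0^t exp(-theta (t-s)) dB_s for any initial x_0. The Itô integral has variance (by the Itô isometry) sigma^2 * int_0^t exp(-2 theta (t - s)) ds = sigma^2 * (1 - exp(-2 theta t)) / (2 theta), independent of x_0.
With theta = 2/3, sigma = 5:
  Var(X_t) = (5)^2 * (1 - exp(-2*2/3 t)) / (2 * 2/3) = 75/4 - 75*exp(-4*t/3)/4.
As t -> infinity, exp(-2*2/3 t) -> 0, so the stationary variance is sigma^2 / (2 theta) = 75/4.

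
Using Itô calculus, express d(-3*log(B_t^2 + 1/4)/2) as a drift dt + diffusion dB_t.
d(-3*log(B_t^2 + 1/4)/2) = (6*(4*B_t^2 - 1)/(4*B_t^2 + 1)^2) dt + (-12*B_t/(4*B_t^2 + 1)) dB_t

Itô's formula for f(B_t) gives d f(B_t) = f'(B_t) dB_t + (1/2) f''(B_t) dt. Compute derivatives of f(x) = -3*log(x^2 + 1/4)/2:
  f'(x)  = -12*x/(4*x^2 + 1)
  f''(x) = 12*(4*x^2 - 1)/(4*x^2 + 1)^2
Substitute x = B_t and multiply the f'' term by 1/2:
  drift     = (1/2) * (12*(4*x^2 - 1)/(4*x^2 + 1)^2) evaluated at B_t = 6*(4*B_t^2 - 1)/(4*B_t^2 + 1)^2
  diffusion = (-12*x/(4*x^2 + 1)) evaluated at B_t = -12*B_t/(4*B_t^2 + 1)
Therefore d(-3*log(B_t^2 + 1/4)/2) = (6*(4*B_t^2 - 1)/(4*B_t^2 + 1)^2) dt + (-12*B_t/(4*B_t^2 + 1)) dB_t.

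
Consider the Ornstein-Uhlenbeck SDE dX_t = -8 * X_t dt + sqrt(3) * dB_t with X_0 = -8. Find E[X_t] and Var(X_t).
E[X_t] = -8*exp(-8*t); Var(X_t) = 3/16 - 3*exp(-16*t)/16

The OU SDE dX = -theta X dt + sigma dB admits the integrating factor exp(theta t): d(exp(theta t) X_t) = sigma exp(theta t) dB_t. Integrating from 0 to t:
  X_t = x_0 * exp(-theta t) + sigma * int_0^t exp(-theta (t-s)) dB_s.
The Itô integral has mean 0 and (by the Itô isometry) variance sigma^2 * int_0^t exp(-2 theta (t - s)) ds = sigma^2 * (1 - exp(-2 theta t)) / (2 theta).
With theta = 8, sigma = sqrt(3), x_0 = -8:
  E[X_t] = -8 * exp(-8 t) = -8*exp(-8*t)
  Var(X_t) = (sqrt(3))^2 * (1 - exp(-2*8 t)) / (2 * 8) = 3/16 - 3*exp(-16*t)/16.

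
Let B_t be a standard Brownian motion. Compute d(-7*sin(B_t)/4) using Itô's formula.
d(-7*sin(B_t)/4) = (7*sin(B_t)/8) dt + (-7*cos(B_t)/4) dB_t

Itô's formula for f(B_t) gives d f(B_t) = f'(B_t) dB_t + (1/2) f''(B_t) dt. Compute derivatives of f(x) = -7*sin(x)/4:
  f'(x)  = -7*cos(x)/4
  f''(x) = 7*sin(x)/4
Substitute x = B_t and multiply the f'' term by 1/2:
  drift     = (1/2) * (7*sin(x)/4) evaluated at B_t = 7*sin(B_t)/8
  diffusion = (-7*cos(x)/4) evaluated at B_t = -7*cos(B_t)/4
Therefore d(-7*sin(B_t)/4) = (7*sin(B_t)/8) dt + (-7*cos(B_t)/4) dB_t.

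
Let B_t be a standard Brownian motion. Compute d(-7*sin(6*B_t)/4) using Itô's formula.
d(-7*sin(6*B_t)/4) = (63*sin(6*B_t)/2) dt + (-21*cos(6*B_t)/2) dB_t

Itô's formula for f(B_t) gives d f(B_t) = f'(B_t) dB_t + (1/2) f''(B_t) dt. Compute derivatives of f(x) = -7*sin(6*x)/4:
  f'(x)  = -21*cos(6*x)/2
  f''(x) = 63*sin(6*x)
Substitute x = B_t and multiply the f'' term by 1/2:
  drift     = (1/2) * (63*sin(6*x)) evaluated at B_t = 63*sin(6*B_t)/2
  diffusion = (-21*cos(6*x)/2) evaluated at B_t = -21*cos(6*B_t)/2
Therefore d(-7*sin(6*B_t)/4) = (63*sin(6*B_t)/2) dt + (-21*cos(6*B_t)/2) dB_t.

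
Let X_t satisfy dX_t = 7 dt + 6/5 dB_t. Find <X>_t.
<X>_t = 36*t/25

For an Itô process dX_t = a(t) dt + b(t) dB_t, the quadratic variation is <X>_t = int_0^t b(s)^2 ds (the drift term does not contribute). Here b(s) = 6/5, so
  b(s)^2 = 36/25.
Integrating from 0 to t:
  <X>_t = int_0^t (36/25) ds = 36*t/25.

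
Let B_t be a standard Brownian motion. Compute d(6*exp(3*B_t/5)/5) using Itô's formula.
d(6*exp(3*B_t/5)/5) = (27*exp(3*B_t/5)/125) dt + (18*exp(3*B_t/5)/25) dB_t

Itô's formula for f(B_t) gives d f(B_t) = f'(B_t) dB_t + (1/2) f''(B_t) dt. Compute derivatives of f(x) = 6*exp(3*x/5)/5:
  f'(x)  = 18*exp(3*x/5)/25
  f''(x) = 54*exp(3*x/5)/125
Substitute x = B_t and multiply the f'' term by 1/2:
  drift     = (1/2) * (54*exp(3*x/5)/125) evaluated at B_t = 27*exp(3*B_t/5)/125
  diffusion = (18*exp(3*x/5)/25) evaluated at B_t = 18*exp(3*B_t/5)/25
Therefore d(6*exp(3*B_t/5)/5) = (27*exp(3*B_t/5)/125) dt + (18*exp(3*B_t/5)/25) dB_t.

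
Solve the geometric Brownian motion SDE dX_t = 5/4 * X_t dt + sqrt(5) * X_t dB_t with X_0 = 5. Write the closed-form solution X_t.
X_t = 5 * exp((-5/4) * t + (sqrt(5)) * B_t)

For GBM dX = mu X dt + sigma X dB with X_0 = x_0, apply Itô to Y = log X: dY = (mu - sigma^2/2) dt + sigma dB, so Y_t = log(x_0) + (mu - sigma^2/2) t + sigma B_t and hence X_t = x_0 * exp((mu - sigma^2/2) t + sigma B_t).
With mu = 5/4, sigma = sqrt(5), x_0 = 5, this gives:
  X_t = 5 * exp((-5/4) * t + (sqrt(5)) * B_t).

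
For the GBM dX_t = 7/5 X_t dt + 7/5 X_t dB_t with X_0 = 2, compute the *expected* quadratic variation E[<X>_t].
E[<X>_t] = 28*exp(119*t/25)/17 - 28/17

<X>_t = int_0^t ((7/5) * X_s)^2 ds. Taking expectation inside the integral: E[<X>_t] = (7/5)^2 * int_0^t E[X_s^2] ds. For GBM, E[X_s^2] = x_0^2 * exp((2 mu + sigma^2) s). Integrating:
  E[<X>_t] = (7/5)^2 * 2^2 * (exp((2*(7/5) + (7/5)^2) t) - 1) / (2*(7/5) + (7/5)^2)
           = (7/5)^2 * 2^2 * (exp((119/25) t) - 1) / (119/25) = 28*exp(119*t/25)/17 - 28/17.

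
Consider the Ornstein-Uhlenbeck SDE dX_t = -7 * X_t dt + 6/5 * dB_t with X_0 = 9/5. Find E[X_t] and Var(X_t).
E[X_t] = 9*exp(-7*t)/5; Var(X_t) = 18/175 - 18*exp(-14*t)/175

The OU SDE dX = -theta X dt + sigma dB admits the integrating factor exp(theta t): d(exp(theta t) X_t) = sigma exp(theta t) dB_t. Integrating from 0 to t:
  X_t = x_0 * exp(-theta t) + sigma * int_0^t exp(-theta (t-s)) dB_s.
The Itô integral has mean 0 and (by the Itô isometry) variance sigma^2 * int_0^t exp(-2 theta (t - s)) ds = sigma^2 * (1 - exp(-2 theta t)) / (2 theta).
With theta = 7, sigma = 6/5, x_0 = 9/5:
  E[X_t] = 9/5 * exp(-7 t) = 9*exp(-7*t)/5
  Var(X_t) = (6/5)^2 * (1 - exp(-2*7 t)) / (2 * 7) = 18/175 - 18*exp(-14*t)/175.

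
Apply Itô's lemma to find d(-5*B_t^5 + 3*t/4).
d(-5*B_t^5 + 3*t/4) = (3/4 - 50*B_t^3) dt + (-25*B_t^4) dB_t

Itô's formula for f(t, x): d f(t, B_t) = (f_t + (1/2) f_xx) dt + f_x dB_t. Compute partials of f(t, x) = 3*t/4 - 5*x^5:
  f_t(t,x)  = 3/4
  f_x(t,x)  = -25*x^4
  f_xx(t,x) = -100*x^3
Assemble drift = f_t + (1/2) f_xx = 3/4 - 50*x^3 and diffusion = f_x = -25*x^4. Substituting x = B_t:
  d(-5*B_t^5 + 3*t/4) = (3/4 - 50*B_t^3) dt + (-25*B_t^4) dB_t.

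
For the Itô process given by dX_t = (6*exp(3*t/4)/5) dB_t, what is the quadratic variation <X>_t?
<X>_t = 24*exp(3*t/2)/25 - 24/25

For an Itô process dX_t = a(t) dt + b(t) dB_t, the quadratic variation is <X>_t = int_0^t b(s)^2 ds (the drift term does not contribute). Here b(s) = 6*exp(3*s/4)/5, so
  b(s)^2 = 36*exp(3*s/2)/25.
Integrating from 0 to t:
  <X>_t = int_0^t (36*exp(3*s/2)/25) ds = 24*exp(3*t/2)/25 - 24/25.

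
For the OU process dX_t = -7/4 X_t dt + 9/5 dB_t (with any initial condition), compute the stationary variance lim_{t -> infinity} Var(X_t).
lim Var(X_t) = 162/175

The OU SDE dX = -theta X dt + sigma dB admits the integrating factor exp(theta t): d(exp(theta t) X_t) = sigma exp(theta t) dB_t. Integrating from 0 to t gives X_t = x_0 * exp(-theta t) + sigma * int_0^t exp(-theta (t-s)) dB_s for any initial x_0. The Itô integral has variance (by the Itô isometry) sigma^2 * int_0^t exp(-2 theta (t - s)) ds = sigma^2 * (1 - exp(-2 theta t)) / (2 theta), independent of x_0.
With theta = 7/4, sigma = 9/5:
  Var(X_t) = (9/5)^2 * (1 - exp(-2*7/4 t)) / (2 * 7/4) = 162/175 - 162*exp(-7*t/2)/175.
As t -> infinity, exp(-2*7/4 t) -> 0, so the stationary variance is sigma^2 / (2 theta) = 162/175.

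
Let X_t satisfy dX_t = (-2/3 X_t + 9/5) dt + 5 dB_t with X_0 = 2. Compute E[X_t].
E[X_t] = 27/10 - 7*exp(-2*t/3)/10

Taking expectations and using E[dB_t] = 0, the mean m(t) = E[X_t] satisfies the ODE m'(t) = a m(t) + b with m(0) = x_0. With a = -2/3, b = 9/5, x_0 = 2, the solution is
  m(t) = x_0 * exp(a t) + (b/a) * (exp(a t) - 1)
       = 2 * exp((-2/3) t) + ((9/5)/(-2/3)) * (exp((-2/3) t) - 1)
       = 27/10 - 7*exp(-2*t/3)/10.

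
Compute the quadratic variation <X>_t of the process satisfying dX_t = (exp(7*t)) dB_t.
<X>_t = exp(14*t)/14 - 1/14

For an Itô process dX_t = a(t) dt + b(t) dB_t, the quadratic variation is <X>_t = int_0^t b(s)^2 ds (the drift term does not contribute). Here b(s) = exp(7*s), so
  b(s)^2 = exp(14*s).
Integrating from 0 to t:
  <X>_t = int_0^t (exp(14*s)) ds = exp(14*t)/14 - 1/14.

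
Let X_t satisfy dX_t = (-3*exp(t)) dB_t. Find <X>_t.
<X>_t = 9*exp(2*t)/2 - 9/2

For an Itô process dX_t = a(t) dt + b(t) dB_t, the quadratic variation is <X>_t = int_0^t b(s)^2 ds (the drift term does not contribute). Here b(s) = -3*exp(s), so
  b(s)^2 = 9*exp(2*s).
Integrating from 0 to t:
  <X>_t = int_0^t (9*exp(2*s)) ds = 9*exp(2*t)/2 - 9/2.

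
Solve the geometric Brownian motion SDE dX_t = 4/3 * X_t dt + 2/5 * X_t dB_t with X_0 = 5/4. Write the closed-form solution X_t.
X_t = 5/4 * exp((94/75) * t + (2/5) * B_t)

For GBM dX = mu X dt + sigma X dB with X_0 = x_0, apply Itô to Y = log X: dY = (mu - sigma^2/2) dt + sigma dB, so Y_t = log(x_0) + (mu - sigma^2/2) t + sigma B_t and hence X_t = x_0 * exp((mu - sigma^2/2) t + sigma B_t).
With mu = 4/3, sigma = 2/5, x_0 = 5/4, this gives:
  X_t = 5/4 * exp((94/75) * t + (2/5) * B_t).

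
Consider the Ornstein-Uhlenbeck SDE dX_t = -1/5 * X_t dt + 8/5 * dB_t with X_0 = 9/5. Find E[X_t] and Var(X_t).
E[X_t] = 9*exp(-t/5)/5; Var(X_t) = 32/5 - 32*exp(-2*t/5)/5

The OU SDE dX = -theta X dt + sigma dB admits the integrating factor exp(theta t): d(exp(theta t) X_t) = sigma exp(theta t) dB_t. Integrating from 0 to t:
  X_t = x_0 * exp(-theta t) + sigma * int_0^t exp(-theta (t-s)) dB_s.
The Itô integral has mean 0 and (by the Itô isometry) variance sigma^2 * int_0^t exp(-2 theta (t - s)) ds = sigma^2 * (1 - exp(-2 theta t)) / (2 theta).
With theta = 1/5, sigma = 8/5, x_0 = 9/5:
  E[X_t] = 9/5 * exp(-1/5 t) = 9*exp(-t/5)/5
  Var(X_t) = (8/5)^2 * (1 - exp(-2*1/5 t)) / (2 * 1/5) = 32/5 - 32*exp(-2*t/5)/5.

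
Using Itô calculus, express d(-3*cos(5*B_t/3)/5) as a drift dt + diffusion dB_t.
d(-3*cos(5*B_t/3)/5) = (5*cos(5*B_t/3)/6) dt + (sin(5*B_t/3)) dB_t

Itô's formula for f(B_t) gives d f(B_t) = f'(B_t) dB_t + (1/2) f''(B_t) dt. Compute derivatives of f(x) = -3*cos(5*x/3)/5:
  f'(x)  = sin(5*x/3)
  f''(x) = 5*cos(5*x/3)/3
Substitute x = B_t and multiply the f'' term by 1/2:
  drift     = (1/2) * (5*cos(5*x/3)/3) evaluated at B_t = 5*cos(5*B_t/3)/6
  diffusion = (sin(5*x/3)) evaluated at B_t = sin(5*B_t/3)
Therefore d(-3*cos(5*B_t/3)/5) = (5*cos(5*B_t/3)/6) dt + (sin(5*B_t/3)) dB_t.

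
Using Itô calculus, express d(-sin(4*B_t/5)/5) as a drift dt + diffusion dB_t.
d(-sin(4*B_t/5)/5) = (8*sin(4*B_t/5)/125) dt + (-4*cos(4*B_t/5)/25) dB_t

Itô's formula for f(B_t) gives d f(B_t) = f'(B_t) dB_t + (1/2) f''(B_t) dt. Compute derivatives of f(x) = -sin(4*x/5)/5:
  f'(x)  = -4*cos(4*x/5)/25
  f''(x) = 16*sin(4*x/5)/125
Substitute x = B_t and multiply the f'' term by 1/2:
  drift     = (1/2) * (16*sin(4*x/5)/125) evaluated at B_t = 8*sin(4*B_t/5)/125
  diffusion = (-4*cos(4*x/5)/25) evaluated at B_t = -4*cos(4*B_t/5)/25
Therefore d(-sin(4*B_t/5)/5) = (8*sin(4*B_t/5)/125) dt + (-4*cos(4*B_t/5)/25) dB_t.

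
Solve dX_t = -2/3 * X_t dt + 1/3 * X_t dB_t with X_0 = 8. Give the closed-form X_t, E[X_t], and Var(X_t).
X_t = 8 * exp((-13/18) t + (1/3) B_t); E[X_t] = 8*exp(-2*t/3); Var(X_t) = (64*exp(t/9) - 64)*exp(-4*t/3)

For GBM dX = mu X dt + sigma X dB with X_0 = x_0, apply Itô to Y = log X: dY = (mu - sigma^2/2) dt + sigma dB, so Y_t = log(x_0) + (mu - sigma^2/2) t + sigma B_t and hence X_t = x_0 * exp((mu - sigma^2/2) t + sigma B_t).
With mu = -2/3, sigma = 1/3, x_0 = 8, this gives:
  X_t = 8 * exp((-13/18) * t + (1/3) * B_t).
Since sigma*B_t ~ Normal(0, sigma^2 t), E[exp(sigma*B_t)] = exp(sigma^2 t / 2); so E[X_t] = x_0 * exp((mu - sigma^2/2) t) * exp(sigma^2 t / 2) = x_0 * exp(mu t) = 8*exp(-2*t/3).
Var(X_t) = E[X_t^2] - (E[X_t])^2 = x_0^2 * exp(2 mu t) * (exp(sigma^2 t) - 1) = (64*exp(t/9) - 64)*exp(-4*t/3).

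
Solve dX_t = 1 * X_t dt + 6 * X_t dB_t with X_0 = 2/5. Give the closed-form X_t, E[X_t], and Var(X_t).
X_t = 2/5 * exp((-17) t + (6) B_t); E[X_t] = 2*exp(t)/5; Var(X_t) = 4*(exp(36*t) - 1)*exp(2*t)/25

For GBM dX = mu X dt + sigma X dB with X_0 = x_0, apply Itô to Y = log X: dY = (mu - sigma^2/2) dt + sigma dB, so Y_t = log(x_0) + (mu - sigma^2/2) t + sigma B_t and hence X_t = x_0 * exp((mu - sigma^2/2) t + sigma B_t).
With mu = 1, sigma = 6, x_0 = 2/5, this gives:
  X_t = 2/5 * exp((-17) * t + (6) * B_t).
Since sigma*B_t ~ Normal(0, sigma^2 t), E[exp(sigma*B_t)] = exp(sigma^2 t / 2); so E[X_t] = x_0 * exp((mu - sigma^2/2) t) * exp(sigma^2 t / 2) = x_0 * exp(mu t) = 2*exp(t)/5.
Var(X_t) = E[X_t^2] - (E[X_t])^2 = x_0^2 * exp(2 mu t) * (exp(sigma^2 t) - 1) = 4*(exp(36*t) - 1)*exp(2*t)/25.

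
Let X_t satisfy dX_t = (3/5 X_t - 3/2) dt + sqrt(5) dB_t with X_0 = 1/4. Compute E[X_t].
E[X_t] = 5/2 - 9*exp(3*t/5)/4

Taking expectations and using E[dB_t] = 0, the mean m(t) = E[X_t] satisfies the ODE m'(t) = a m(t) + b with m(0) = x_0. With a = 3/5, b = -3/2, x_0 = 1/4, the solution is
  m(t) = x_0 * exp(a t) + (b/a) * (exp(a t) - 1)
       = (1/4) * exp((3/5) t) + ((-3/2)/(3/5)) * (exp((3/5) t) - 1)
       = 5/2 - 9*exp(3*t/5)/4.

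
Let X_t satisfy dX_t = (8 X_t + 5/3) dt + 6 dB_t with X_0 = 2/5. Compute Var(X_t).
Var(X_t) = 9*exp(16*t)/4 - 9/4

The variance V(t) = Var(X_t) satisfies V'(t) = 2 a V(t) + c^2 with V(0) = 0 (drift coefficient is linear in X, diffusion is constant). With a = 8, c = 6, the solution is
  V(t) = (c^2 / (2 a)) * (exp(2 a t) - 1)
       = (6^2 / (2*8)) * (exp(16 t) - 1)
       = 9*exp(16*t)/4 - 9/4.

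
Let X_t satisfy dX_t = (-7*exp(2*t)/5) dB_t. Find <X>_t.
<X>_t = 49*exp(4*t)/100 - 49/100

For an Itô process dX_t = a(t) dt + b(t) dB_t, the quadratic variation is <X>_t = int_0^t b(s)^2 ds (the drift term does not contribute). Here b(s) = -7*exp(2*s)/5, so
  b(s)^2 = 49*exp(4*s)/25.
Integrating from 0 to t:
  <X>_t = int_0^t (49*exp(4*s)/25) ds = 49*exp(4*t)/100 - 49/100.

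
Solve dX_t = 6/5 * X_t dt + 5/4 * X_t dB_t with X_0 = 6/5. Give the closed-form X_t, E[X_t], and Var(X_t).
X_t = 6/5 * exp((67/160) t + (5/4) B_t); E[X_t] = 6*exp(6*t/5)/5; Var(X_t) = 36*(exp(25*t/16) - 1)*exp(12*t/5)/25

For GBM dX = mu X dt + sigma X dB with X_0 = x_0, apply Itô to Y = log X: dY = (mu - sigma^2/2) dt + sigma dB, so Y_t = log(x_0) + (mu - sigma^2/2) t + sigma B_t and hence X_t = x_0 * exp((mu - sigma^2/2) t + sigma B_t).
With mu = 6/5, sigma = 5/4, x_0 = 6/5, this gives:
  X_t = 6/5 * exp((67/160) * t + (5/4) * B_t).
Since sigma*B_t ~ Normal(0, sigma^2 t), E[exp(sigma*B_t)] = exp(sigma^2 t / 2); so E[X_t] = x_0 * exp((mu - sigma^2/2) t) * exp(sigma^2 t / 2) = x_0 * exp(mu t) = 6*exp(6*t/5)/5.
Var(X_t) = E[X_t^2] - (E[X_t])^2 = x_0^2 * exp(2 mu t) * (exp(sigma^2 t) - 1) = 36*(exp(25*t/16) - 1)*exp(12*t/5)/25.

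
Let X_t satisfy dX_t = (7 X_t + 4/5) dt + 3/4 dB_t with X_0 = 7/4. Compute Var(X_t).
Var(X_t) = 9*exp(14*t)/224 - 9/224

The variance V(t) = Var(X_t) satisfies V'(t) = 2 a V(t) + c^2 with V(0) = 0 (drift coefficient is linear in X, diffusion is constant). With a = 7, c = 3/4, the solution is
  V(t) = (c^2 / (2 a)) * (exp(2 a t) - 1)
       = ((3/4)^2 / (2*7)) * (exp(14 t) - 1)
       = 9*exp(14*t)/224 - 9/224.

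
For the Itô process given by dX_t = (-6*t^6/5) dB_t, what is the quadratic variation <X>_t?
<X>_t = 36*t^13/325

For an Itô process dX_t = a(t) dt + b(t) dB_t, the quadratic variation is <X>_t = int_0^t b(s)^2 ds (the drift term does not contribute). Here b(s) = -6*s^6/5, so
  b(s)^2 = 36*s^12/25.
Integrating from 0 to t:
  <X>_t = int_0^t (36*s^12/25) ds = 36*t^13/325.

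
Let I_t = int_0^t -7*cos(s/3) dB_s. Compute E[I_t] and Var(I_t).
E[I_t] = 0; Var(I_t) = 49*t/2 + 147*sin(2*t/3)/4

The Itô integral of a deterministic integrand f(s) has mean 0 because each increment f(s) * (B_{s+ds} - B_s) has mean 0. By the Itô isometry:
  Var( int_0^t f(s) dB_s ) = E[ (int_0^t f(s) dB_s)^2 ] = int_0^t f(s)^2 ds.
Here f(s) = -7*cos(s/3), so f(s)^2 = 49*cos(s/3)^2. Integrate:
  int_0^t (49*cos(s/3)^2) ds = 49*t/2 + 147*sin(2*t/3)/4.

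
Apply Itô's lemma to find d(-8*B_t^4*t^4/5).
d(-8*B_t^4*t^4/5) = (16*B_t^2*t^3*(-2*B_t^2 - 3*t)/5) dt + (-32*B_t^3*t^4/5) dB_t

Itô's formula for f(t, x): d f(t, B_t) = (f_t + (1/2) f_xx) dt + f_x dB_t. Compute partials of f(t, x) = -8*t^4*x^4/5:
  f_t(t,x)  = -32*t^3*x^4/5
  f_x(t,x)  = -32*t^4*x^3/5
  f_xx(t,x) = -96*t^4*x^2/5
Assemble drift = f_t + (1/2) f_xx = 16*t^3*x^2*(-3*t - 2*x^2)/5 and diffusion = f_x = -32*t^4*x^3/5. Substituting x = B_t:
  d(-8*B_t^4*t^4/5) = (16*B_t^2*t^3*(-2*B_t^2 - 3*t)/5) dt + (-32*B_t^3*t^4/5) dB_t.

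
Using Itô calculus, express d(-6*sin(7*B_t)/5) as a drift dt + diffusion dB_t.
d(-6*sin(7*B_t)/5) = (147*sin(7*B_t)/5) dt + (-42*cos(7*B_t)/5) dB_t

Itô's formula for f(B_t) gives d f(B_t) = f'(B_t) dB_t + (1/2) f''(B_t) dt. Compute derivatives of f(x) = -6*sin(7*x)/5:
  f'(x)  = -42*cos(7*x)/5
  f''(x) = 294*sin(7*x)/5
Substitute x = B_t and multiply the f'' term by 1/2:
  drift     = (1/2) * (294*sin(7*x)/5) evaluated at B_t = 147*sin(7*B_t)/5
  diffusion = (-42*cos(7*x)/5) evaluated at B_t = -42*cos(7*B_t)/5
Therefore d(-6*sin(7*B_t)/5) = (147*sin(7*B_t)/5) dt + (-42*cos(7*B_t)/5) dB_t.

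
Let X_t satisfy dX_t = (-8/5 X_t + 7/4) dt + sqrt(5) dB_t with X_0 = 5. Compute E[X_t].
E[X_t] = 35/32 + 125*exp(-8*t/5)/32

Taking expectations and using E[dB_t] = 0, the mean m(t) = E[X_t] satisfies the ODE m'(t) = a m(t) + b with m(0) = x_0. With a = -8/5, b = 7/4, x_0 = 5, the solution is
  m(t) = x_0 * exp(a t) + (b/a) * (exp(a t) - 1)
       = 5 * exp((-8/5) t) + ((7/4)/(-8/5)) * (exp((-8/5) t) - 1)
       = 35/32 + 125*exp(-8*t/5)/32.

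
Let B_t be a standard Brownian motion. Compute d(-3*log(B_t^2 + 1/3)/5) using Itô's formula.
d(-3*log(B_t^2 + 1/3)/5) = (9*(3*B_t^2 - 1)/(5*(3*B_t^2 + 1)^2)) dt + (-18*B_t/(15*B_t^2 + 5)) dB_t

Itô's formula for f(B_t) gives d f(B_t) = f'(B_t) dB_t + (1/2) f''(B_t) dt. Compute derivatives of f(x) = -3*log(x^2 + 1/3)/5:
  f'(x)  = -18*x/(15*x^2 + 5)
  f''(x) = 18*(3*x^2 - 1)/(5*(3*x^2 + 1)^2)
Substitute x = B_t and multiply the f'' term by 1/2:
  drift     = (1/2) * (18*(3*x^2 - 1)/(5*(3*x^2 + 1)^2)) evaluated at B_t = 9*(3*B_t^2 - 1)/(5*(3*B_t^2 + 1)^2)
  diffusion = (-18*x/(15*x^2 + 5)) evaluated at B_t = -18*B_t/(15*B_t^2 + 5)
Therefore d(-3*log(B_t^2 + 1/3)/5) = (9*(3*B_t^2 - 1)/(5*(3*B_t^2 + 1)^2)) dt + (-18*B_t/(15*B_t^2 + 5)) dB_t.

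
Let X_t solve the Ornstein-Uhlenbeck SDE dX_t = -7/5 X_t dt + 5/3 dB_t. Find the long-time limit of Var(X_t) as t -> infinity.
lim Var(X_t) = 125/126

The OU SDE dX = -theta X dt + sigma dB admits the integrating factor exp(theta t): d(exp(theta t) X_t) = sigma exp(theta t) dB_t. Integrating from 0 to t gives X_t = x_0 * exp(-theta t) + sigma * int_0^t exp(-theta (t-s)) dB_s for any initial x_0. The Itô integral has variance (by the Itô isometry) sigma^2 * int_0^t exp(-2 theta (t - s)) ds = sigma^2 * (1 - exp(-2 theta t)) / (2 theta), independent of x_0.
With theta = 7/5, sigma = 5/3:
  Var(X_t) = (5/3)^2 * (1 - exp(-2*7/5 t)) / (2 * 7/5) = 125/126 - 125*exp(-14*t/5)/126.
As t -> infinity, exp(-2*7/5 t) -> 0, so the stationary variance is sigma^2 / (2 theta) = 125/126.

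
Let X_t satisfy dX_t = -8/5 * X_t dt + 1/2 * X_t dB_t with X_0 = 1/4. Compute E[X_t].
E[X_t] = exp(-8*t/5)/4

For GBM dX = mu X dt + sigma X dB with X_0 = x_0, apply Itô to Y = log X: dY = (mu - sigma^2/2) dt + sigma dB, so Y_t = log(x_0) + (mu - sigma^2/2) t + sigma B_t and hence X_t = x_0 * exp((mu - sigma^2/2) t + sigma B_t).
With mu = -8/5, sigma = 1/2, x_0 = 1/4, this gives:
  X_t = 1/4 * exp((-69/40) * t + (1/2) * B_t).
Since sigma*B_t ~ Normal(0, sigma^2 t), E[exp(sigma*B_t)] = exp(sigma^2 t / 2); so E[X_t] = x_0 * exp((mu - sigma^2/2) t) * exp(sigma^2 t / 2) = x_0 * exp(mu t) = exp(-8*t/5)/4.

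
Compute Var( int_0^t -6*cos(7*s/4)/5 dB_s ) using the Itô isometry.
Var = 18*t/25 + 36*sin(7*t/2)/175

The Itô integral of a deterministic integrand f(s) has mean 0 because each increment f(s) * (B_{s+ds} - B_s) has mean 0. By the Itô isometry:
  Var( int_0^t f(s) dB_s ) = E[ (int_0^t f(s) dB_s)^2 ] = int_0^t f(s)^2 ds.
Here f(s) = -6*cos(7*s/4)/5, so f(s)^2 = 36*cos(7*s/4)^2/25. Integrate:
  int_0^t (36*cos(7*s/4)^2/25) ds = 18*t/25 + 36*sin(7*t/2)/175.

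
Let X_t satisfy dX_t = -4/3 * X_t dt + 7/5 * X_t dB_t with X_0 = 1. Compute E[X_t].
E[X_t] = exp(-4*t/3)

For GBM dX = mu X dt + sigma X dB with X_0 = x_0, apply Itô to Y = log X: dY = (mu - sigma^2/2) dt + sigma dB, so Y_t = log(x_0) + (mu - sigma^2/2) t + sigma B_t and hence X_t = x_0 * exp((mu - sigma^2/2) t + sigma B_t).
With mu = -4/3, sigma = 7/5, x_0 = 1, this gives:
  X_t = 1 * exp((-347/150) * t + (7/5) * B_t).
Since sigma*B_t ~ Normal(0, sigma^2 t), E[exp(sigma*B_t)] = exp(sigma^2 t / 2); so E[X_t] = x_0 * exp((mu - sigma^2/2) t) * exp(sigma^2 t / 2) = x_0 * exp(mu t) = exp(-4*t/3).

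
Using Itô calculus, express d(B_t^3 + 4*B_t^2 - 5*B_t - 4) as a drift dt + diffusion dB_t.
d(B_t^3 + 4*B_t^2 - 5*B_t - 4) = (3*B_t + 4) dt + (3*B_t^2 + 8*B_t - 5) dB_t

Itô's formula for f(B_t) gives d f(B_t) = f'(B_t) dB_t + (1/2) f''(B_t) dt. Compute derivatives of f(x) = x^3 + 4*x^2 - 5*x - 4:
  f'(x)  = 3*x^2 + 8*x - 5
  f''(x) = 6*x + 8
Substitute x = B_t and multiply the f'' term by 1/2:
  drift     = (1/2) * (6*x + 8) evaluated at B_t = 3*B_t + 4
  diffusion = (3*x^2 + 8*x - 5) evaluated at B_t = 3*B_t^2 + 8*B_t - 5
Therefore d(B_t^3 + 4*B_t^2 - 5*B_t - 4) = (3*B_t + 4) dt + (3*B_t^2 + 8*B_t - 5) dB_t.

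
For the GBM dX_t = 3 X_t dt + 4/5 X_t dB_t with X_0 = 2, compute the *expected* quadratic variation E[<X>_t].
E[<X>_t] = 32*exp(166*t/25)/83 - 32/83

<X>_t = int_0^t ((4/5) * X_s)^2 ds. Taking expectation inside the integral: E[<X>_t] = (4/5)^2 * int_0^t E[X_s^2] ds. For GBM, E[X_s^2] = x_0^2 * exp((2 mu + sigma^2) s). Integrating:
  E[<X>_t] = (4/5)^2 * 2^2 * (exp((2*3 + (4/5)^2) t) - 1) / (2*3 + (4/5)^2)
           = (4/5)^2 * 2^2 * (exp((166/25) t) - 1) / (166/25) = 32*exp(166*t/25)/83 - 32/83.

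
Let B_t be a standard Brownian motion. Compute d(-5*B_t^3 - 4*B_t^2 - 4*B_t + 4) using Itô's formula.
d(-5*B_t^3 - 4*B_t^2 - 4*B_t + 4) = (-15*B_t - 4) dt + (-15*B_t^2 - 8*B_t - 4) dB_t

Itô's formula for f(B_t) gives d f(B_t) = f'(B_t) dB_t + (1/2) f''(B_t) dt. Compute derivatives of f(x) = -5*x^3 - 4*x^2 - 4*x + 4:
  f'(x)  = -15*x^2 - 8*x - 4
  f''(x) = -30*x - 8
Substitute x = B_t and multiply the f'' term by 1/2:
  drift     = (1/2) * (-30*x - 8) evaluated at B_t = -15*B_t - 4
  diffusion = (-15*x^2 - 8*x - 4) evaluated at B_t = -15*B_t^2 - 8*B_t - 4
Therefore d(-5*B_t^3 - 4*B_t^2 - 4*B_t + 4) = (-15*B_t - 4) dt + (-15*B_t^2 - 8*B_t - 4) dB_t.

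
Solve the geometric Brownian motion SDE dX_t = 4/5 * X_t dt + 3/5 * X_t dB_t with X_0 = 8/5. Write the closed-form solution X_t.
X_t = 8/5 * exp((31/50) * t + (3/5) * B_t)

For GBM dX = mu X dt + sigma X dB with X_0 = x_0, apply Itô to Y = log X: dY = (mu - sigma^2/2) dt + sigma dB, so Y_t = log(x_0) + (mu - sigma^2/2) t + sigma B_t and hence X_t = x_0 * exp((mu - sigma^2/2) t + sigma B_t).
With mu = 4/5, sigma = 3/5, x_0 = 8/5, this gives:
  X_t = 8/5 * exp((31/50) * t + (3/5) * B_t).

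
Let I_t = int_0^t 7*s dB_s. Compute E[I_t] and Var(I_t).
E[I_t] = 0; Var(I_t) = 49*t^3/3

The Itô integral of a deterministic integrand f(s) has mean 0 because each increment f(s) * (B_{s+ds} - B_s) has mean 0. By the Itô isometry:
  Var( int_0^t f(s) dB_s ) = E[ (int_0^t f(s) dB_s)^2 ] = int_0^t f(s)^2 ds.
Here f(s) = 7*s, so f(s)^2 = 49*s^2. Integrate:
  int_0^t (49*s^2) ds = 49*t^3/3.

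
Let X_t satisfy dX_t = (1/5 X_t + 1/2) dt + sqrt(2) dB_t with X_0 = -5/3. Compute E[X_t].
E[X_t] = 5*exp(t/5)/6 - 5/2

Taking expectations and using E[dB_t] = 0, the mean m(t) = E[X_t] satisfies the ODE m'(t) = a m(t) + b with m(0) = x_0. With a = 1/5, b = 1/2, x_0 = -5/3, the solution is
  m(t) = x_0 * exp(a t) + (b/a) * (exp(a t) - 1)
       = (-5/3) * exp((1/5) t) + ((1/2)/(1/5)) * (exp((1/5) t) - 1)
       = 5*exp(t/5)/6 - 5/2.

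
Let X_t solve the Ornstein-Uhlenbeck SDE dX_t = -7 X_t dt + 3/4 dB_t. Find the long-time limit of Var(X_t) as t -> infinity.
lim Var(X_t) = 9/224

The OU SDE dX = -theta X dt + sigma dB admits the integrating factor exp(theta t): d(exp(theta t) X_t) = sigma exp(theta t) dB_t. Integrating from 0 to t gives X_t = x_0 * exp(-theta t) + sigma * int_0^t exp(-theta (t-s)) dB_s for any initial x_0. The Itô integral has variance (by the Itô isometry) sigma^2 * int_0^t exp(-2 theta (t - s)) ds = sigma^2 * (1 - exp(-2 theta t)) / (2 theta), independent of x_0.
With theta = 7, sigma = 3/4:
  Var(X_t) = (3/4)^2 * (1 - exp(-2*7 t)) / (2 * 7) = 9/224 - 9*exp(-14*t)/224.
As t -> infinity, exp(-2*7 t) -> 0, so the stationary variance is sigma^2 / (2 theta) = 9/224.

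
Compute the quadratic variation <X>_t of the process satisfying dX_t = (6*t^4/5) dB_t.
<X>_t = 4*t^9/25

For an Itô process dX_t = a(t) dt + b(t) dB_t, the quadratic variation is <X>_t = int_0^t b(s)^2 ds (the drift term does not contribute). Here b(s) = 6*s^4/5, so
  b(s)^2 = 36*s^8/25.
Integrating from 0 to t:
  <X>_t = int_0^t (36*s^8/25) ds = 4*t^9/25.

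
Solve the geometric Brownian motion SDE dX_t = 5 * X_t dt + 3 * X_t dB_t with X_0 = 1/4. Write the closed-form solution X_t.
X_t = 1/4 * exp((1/2) * t + (3) * B_t)

For GBM dX = mu X dt + sigma X dB with X_0 = x_0, apply Itô to Y = log X: dY = (mu - sigma^2/2) dt + sigma dB, so Y_t = log(x_0) + (mu - sigma^2/2) t + sigma B_t and hence X_t = x_0 * exp((mu - sigma^2/2) t + sigma B_t).
With mu = 5, sigma = 3, x_0 = 1/4, this gives:
  X_t = 1/4 * exp((1/2) * t + (3) * B_t).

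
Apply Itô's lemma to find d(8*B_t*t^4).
d(8*B_t*t^4) = (32*B_t*t^3) dt + (8*t^4) dB_t

Itô's formula for f(t, x): d f(t, B_t) = (f_t + (1/2) f_xx) dt + f_x dB_t. Compute partials of f(t, x) = 8*t^4*x:
  f_t(t,x)  = 32*t^3*x
  f_x(t,x)  = 8*t^4
  f_xx(t,x) = 0
Assemble drift = f_t + (1/2) f_xx = 32*t^3*x and diffusion = f_x = 8*t^4. Substituting x = B_t:
  d(8*B_t*t^4) = (32*B_t*t^3) dt + (8*t^4) dB_t.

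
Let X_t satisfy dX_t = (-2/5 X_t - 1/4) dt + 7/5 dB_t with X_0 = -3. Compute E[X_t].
E[X_t] = -5/8 - 19*exp(-2*t/5)/8

Taking expectations and using E[dB_t] = 0, the mean m(t) = E[X_t] satisfies the ODE m'(t) = a m(t) + b with m(0) = x_0. With a = -2/5, b = -1/4, x_0 = -3, the solution is
  m(t) = x_0 * exp(a t) + (b/a) * (exp(a t) - 1)
       = (-3) * exp((-2/5) t) + ((-1/4)/(-2/5)) * (exp((-2/5) t) - 1)
       = -5/8 - 19*exp(-2*t/5)/8.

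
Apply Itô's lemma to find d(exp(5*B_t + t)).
d(exp(5*B_t + t)) = (27*exp(5*B_t + t)/2) dt + (5*exp(5*B_t + t)) dB_t

Itô's formula for f(t, x): d f(t, B_t) = (f_t + (1/2) f_xx) dt + f_x dB_t. Compute partials of f(t, x) = exp(t + 5*x):
  f_t(t,x)  = exp(t + 5*x)
  f_x(t,x)  = 5*exp(t + 5*x)
  f_xx(t,x) = 25*exp(t + 5*x)
Assemble drift = f_t + (1/2) f_xx = 27*exp(t + 5*x)/2 and diffusion = f_x = 5*exp(t + 5*x). Substituting x = B_t:
  d(exp(5*B_t + t)) = (27*exp(5*B_t + t)/2) dt + (5*exp(5*B_t + t)) dB_t.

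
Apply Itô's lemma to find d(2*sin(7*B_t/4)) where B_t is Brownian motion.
d(2*sin(7*B_t/4)) = (-49*sin(7*B_t/4)/16) dt + (7*cos(7*B_t/4)/2) dB_t

Itô's formula for f(B_t) gives d f(B_t) = f'(B_t) dB_t + (1/2) f''(B_t) dt. Compute derivatives of f(x) = 2*sin(7*x/4):
  f'(x)  = 7*cos(7*x/4)/2
  f''(x) = -49*sin(7*x/4)/8
Substitute x = B_t and multiply the f'' term by 1/2:
  drift     = (1/2) * (-49*sin(7*x/4)/8) evaluated at B_t = -49*sin(7*B_t/4)/16
  diffusion = (7*cos(7*x/4)/2) evaluated at B_t = 7*cos(7*B_t/4)/2
Therefore d(2*sin(7*B_t/4)) = (-49*sin(7*B_t/4)/16) dt + (7*cos(7*B_t/4)/2) dB_t.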